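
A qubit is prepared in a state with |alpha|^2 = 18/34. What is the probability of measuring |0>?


|alpha|^2 = 18/34 = 0.5294
|beta|^2 = 1 - 18/34 = 16/34 = 0.4706
P(|0>) = |alpha|^2 = 0.5294

0.5294


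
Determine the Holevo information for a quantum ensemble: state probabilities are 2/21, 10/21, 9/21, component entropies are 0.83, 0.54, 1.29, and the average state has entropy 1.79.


chi = S(rho) - sum_i p_i * S(rho_i)
Weighted entropy = 2/21 * 0.83 + 10/21 * 0.54 + 9/21 * 1.29
= 0.8890
chi = 1.79 - 0.8890
= 0.9010

0.9010


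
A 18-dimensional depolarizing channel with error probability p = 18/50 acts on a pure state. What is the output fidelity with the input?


F = (1-p) + p/d
= (1 - 0.3600) + 0.3600/18
= 0.6400 + 0.0200
= 0.6600

0.6600


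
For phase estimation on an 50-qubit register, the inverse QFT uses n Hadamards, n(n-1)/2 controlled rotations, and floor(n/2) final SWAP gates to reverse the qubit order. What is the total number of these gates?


Hadamard gates: 50
Controlled rotations: n*(n-1)/2 = 50*49/2 = 1225
SWAP gates: floor(n/2) = floor(50/2) = 25
Total = 50 + 1225 + 25
= 1300

1300


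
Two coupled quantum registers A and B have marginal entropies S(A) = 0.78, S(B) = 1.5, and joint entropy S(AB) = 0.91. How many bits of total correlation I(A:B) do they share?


I(A:B) = S(A) + S(B) - S(AB)
= 0.78 + 1.5 - 0.91
= 1.3700

1.3700


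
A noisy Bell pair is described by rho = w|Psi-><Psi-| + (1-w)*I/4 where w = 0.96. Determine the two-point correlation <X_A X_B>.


|Psi-> = (|01> - |10>)/sqrt(2)
For the pure Bell state, <X_A X_B> = -1 (Bell-state Pauli correlator).
The maximally-mixed part I/4 has tr(I/4 * P tensor P) = 0 for any traceless Pauli P.
So <X_A X_B>_rho = w * (-1) + (1 - w) * 0
= 0.96 * (-1)
= -0.9600

-0.9600


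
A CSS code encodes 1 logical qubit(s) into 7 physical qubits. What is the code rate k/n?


Code rate R = k/n
= 1/7
= 0.1429

0.1429


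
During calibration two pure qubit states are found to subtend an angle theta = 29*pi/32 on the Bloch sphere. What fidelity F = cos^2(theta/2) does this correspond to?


For states separated by angle theta on Bloch sphere:
F = cos^2(theta/2)
theta = 29*pi/32 = 2.8471
theta/2 = 1.4235
cos(theta/2) = 0.1467
F = 0.0215

0.0215


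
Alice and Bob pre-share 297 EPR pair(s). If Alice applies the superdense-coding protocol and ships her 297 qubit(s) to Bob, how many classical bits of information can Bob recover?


Superdense coding allows 2 classical bits per shared entangled pair.
297 pair(s) -> 2 * 297 = 594 classical bits

594


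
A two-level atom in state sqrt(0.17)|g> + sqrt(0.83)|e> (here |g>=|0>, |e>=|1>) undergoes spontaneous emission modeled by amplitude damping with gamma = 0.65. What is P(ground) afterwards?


For amplitude damping with parameter gamma on state sqrt(a)|0> + sqrt(b)|1>:
alpha^2 = 0.17, beta^2 = 0.83
P(|0>) = alpha^2 + gamma * beta^2
= 0.17 + 0.65 * 0.83
= 0.17 + 0.5395
= 0.7095

0.7095


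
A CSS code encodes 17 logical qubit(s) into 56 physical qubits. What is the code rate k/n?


Code rate R = k/n
= 17/56
= 0.3036

0.3036


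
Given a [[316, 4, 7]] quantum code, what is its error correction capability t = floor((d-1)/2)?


Code parameters: [[316, 4, 7]], distance d = 7.
Number of correctable errors = floor((d-1)/2)
= floor((7 - 1)/2)
= floor(6/2)
= 3

3


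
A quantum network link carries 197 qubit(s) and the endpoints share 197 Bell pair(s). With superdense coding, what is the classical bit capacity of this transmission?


Superdense coding allows 2 classical bits per shared entangled pair.
197 pair(s) -> 2 * 197 = 394 classical bits

394


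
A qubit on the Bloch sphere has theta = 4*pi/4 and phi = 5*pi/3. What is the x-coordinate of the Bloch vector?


theta = 3.1416, phi = 5.2360
r_x = sin(theta)*cos(phi) = 0.0000 * 0.5000
r_x = 0.0000

0.0000


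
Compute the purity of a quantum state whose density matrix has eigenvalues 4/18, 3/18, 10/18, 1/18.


tr(rho^2) = sum of eigenvalues squared
= (4/18)^2 + (3/18)^2 + (10/18)^2 + (1/18)^2
= (16 + 9 + 100 + 1) / 324
= 126/324
= 0.3889

0.3889


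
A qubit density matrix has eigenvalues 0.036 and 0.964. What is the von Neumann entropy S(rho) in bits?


S = -p*log2(p) - (1-p)*log2(1-p)
p = 0.0360, 1-p = 0.9640
= -0.0360 * log2(0.0360) - 0.9640 * log2(0.9640)
= -(-0.1727) - (-0.0510)
= 0.2236

0.2236


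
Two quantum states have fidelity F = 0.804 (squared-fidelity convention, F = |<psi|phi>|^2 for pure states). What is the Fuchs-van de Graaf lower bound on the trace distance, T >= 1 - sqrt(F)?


Fuchs-van de Graaf (squared-fidelity convention): 1 - sqrt(F) <= T <= sqrt(1 - F).
Lower bound: T >= 1 - sqrt(F)
sqrt(F) = sqrt(0.804) = 0.8967
T >= 1 - 0.8967
T >= 0.1033

0.1033


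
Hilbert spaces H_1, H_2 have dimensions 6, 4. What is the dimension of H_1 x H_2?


dim(H_1 x H_2) = 6 * 4
= 24

24


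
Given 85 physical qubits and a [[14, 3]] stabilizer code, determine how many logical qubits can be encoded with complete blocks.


Each code block uses 14 physical qubits for 3 logical qubit(s).
Number of complete blocks = floor(85 / 14) = 6
Logical qubits = 6 * 3
= 18

18


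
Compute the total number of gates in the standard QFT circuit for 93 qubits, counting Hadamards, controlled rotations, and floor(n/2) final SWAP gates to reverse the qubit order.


Hadamard gates: 93
Controlled rotations: n*(n-1)/2 = 93*92/2 = 4278
SWAP gates: floor(n/2) = floor(93/2) = 46
Total = 93 + 4278 + 46
= 4417

4417


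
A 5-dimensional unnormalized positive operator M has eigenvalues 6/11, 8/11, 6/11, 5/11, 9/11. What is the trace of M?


tr(M) = sum of eigenvalues
= 6/11 + 8/11 + 6/11 + 5/11 + 9/11
= 34/11
= 3.0909

3.0909


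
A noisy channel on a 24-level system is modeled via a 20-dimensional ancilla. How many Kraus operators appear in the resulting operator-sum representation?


Tracing out the environment in an orthonormal basis {|i>_E} gives Kraus operators K_i = <i|_E U |0>_E.
Number of Kraus operators = dim(H_env) = d_env
= 20

20


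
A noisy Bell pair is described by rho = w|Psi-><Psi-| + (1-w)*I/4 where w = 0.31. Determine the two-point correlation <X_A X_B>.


|Psi-> = (|01> - |10>)/sqrt(2)
For the pure Bell state, <X_A X_B> = -1 (Bell-state Pauli correlator).
The maximally-mixed part I/4 has tr(I/4 * P tensor P) = 0 for any traceless Pauli P.
So <X_A X_B>_rho = w * (-1) + (1 - w) * 0
= 0.31 * (-1)
= -0.3100

-0.3100


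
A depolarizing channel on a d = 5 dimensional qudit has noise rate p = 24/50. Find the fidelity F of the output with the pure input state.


F = (1-p) + p/d
= (1 - 0.4800) + 0.4800/5
= 0.5200 + 0.0960
= 0.6160

0.6160


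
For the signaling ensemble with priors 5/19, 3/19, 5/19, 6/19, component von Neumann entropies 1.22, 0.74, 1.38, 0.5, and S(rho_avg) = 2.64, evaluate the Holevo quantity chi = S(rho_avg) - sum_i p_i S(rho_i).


chi = S(rho) - sum_i p_i * S(rho_i)
Weighted entropy = 5/19 * 1.22 + 3/19 * 0.74 + 5/19 * 1.38 + 6/19 * 0.5
= 0.9589
chi = 2.64 - 0.9589
= 1.6811

1.6811


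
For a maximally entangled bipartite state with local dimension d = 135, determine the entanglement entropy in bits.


For a maximally entangled state in d x d:
S = log2(d) = log2(135)
= 7.0768

7.0768


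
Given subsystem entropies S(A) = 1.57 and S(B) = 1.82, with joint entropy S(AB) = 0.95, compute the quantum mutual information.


I(A:B) = S(A) + S(B) - S(AB)
= 1.57 + 1.82 - 0.95
= 2.4400

2.4400


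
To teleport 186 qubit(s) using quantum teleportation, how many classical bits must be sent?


Quantum teleportation requires 2 classical bits per qubit teleported.
186 qubit(s) -> 2 * 186 = 372 classical bits

372


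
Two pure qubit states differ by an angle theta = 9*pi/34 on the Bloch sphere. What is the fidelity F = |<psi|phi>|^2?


For states separated by angle theta on Bloch sphere:
F = cos^2(theta/2)
theta = 9*pi/34 = 0.8316
theta/2 = 0.4158
cos(theta/2) = 0.9148
F = 0.8368

0.8368


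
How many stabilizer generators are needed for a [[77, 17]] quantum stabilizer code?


For an [[n,k]] stabilizer code:
Number of stabilizer generators = n - k
= 77 - 17
= 60

60


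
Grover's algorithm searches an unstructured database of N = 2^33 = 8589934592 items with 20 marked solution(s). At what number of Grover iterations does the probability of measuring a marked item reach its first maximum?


After j Grover iterations the success probability is P(j) = sin^2((2j+1)*theta), where sin(theta) = sqrt(k/N).
N = 2^33 = 8589934592, k = 20
sin(theta) = sqrt(k/N) = 4.825252777e-05
theta = arcsin(sqrt(k/N)) = 4.825252779e-05 rad
P(j) reaches its first maximum when (2j+1)*theta is as close as possible to pi/2, i.e. j = round(pi/(4*theta) - 1/2).
pi/(4*theta) - 1/2 = 16276.3294
(For comparison, the common estimate pi/4 * sqrt(N/k) = 16276.8294; the exact maximiser is used here.)
Optimal iterations = 16276

16276


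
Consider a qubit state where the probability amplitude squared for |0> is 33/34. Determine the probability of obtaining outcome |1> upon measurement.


|alpha|^2 = 33/34 = 0.9706
|beta|^2 = 1 - 33/34 = 1/34 = 0.0294
P(|1>) = |beta|^2 = 0.0294

0.0294


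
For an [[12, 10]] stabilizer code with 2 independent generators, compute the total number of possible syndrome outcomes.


Each stabilizer generator gives a binary (+1 or -1) measurement outcome.
With 2 independent generators:
Total syndromes = 2^2
= 4

4


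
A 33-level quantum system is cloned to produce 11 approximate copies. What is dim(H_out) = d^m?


Output space = H^(tensor 11) where dim(H) = 33
dim = 33^11
= 1089 (after 2 factors)
= 35937 (after 3 factors)
= 1185921 (after 4 factors)
= 39135393 (after 5 factors)
= 1291467969 (after 6 factors)
= 42618442977 (after 7 factors)
= 1406408618241 (after 8 factors)
= 46411484401953 (after 9 factors)
= 1531578985264449 (after 10 factors)
= 50542106513726817 (after 11 factors)
= 50542106513726817

50542106513726817


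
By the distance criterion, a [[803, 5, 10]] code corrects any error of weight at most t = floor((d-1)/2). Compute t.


Code parameters: [[803, 5, 10]], distance d = 10.
Number of correctable errors = floor((d-1)/2)
= floor((10 - 1)/2)
= floor(9/2)
= 4

4


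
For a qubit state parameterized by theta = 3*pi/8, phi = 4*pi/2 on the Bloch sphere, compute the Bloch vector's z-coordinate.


theta = 1.1781, phi = 6.2832
r_z = cos(theta) = 0.3827

0.3827


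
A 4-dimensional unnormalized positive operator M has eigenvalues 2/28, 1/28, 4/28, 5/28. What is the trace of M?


tr(M) = sum of eigenvalues
= 2/28 + 1/28 + 4/28 + 5/28
= 12/28
= 0.4286

0.4286


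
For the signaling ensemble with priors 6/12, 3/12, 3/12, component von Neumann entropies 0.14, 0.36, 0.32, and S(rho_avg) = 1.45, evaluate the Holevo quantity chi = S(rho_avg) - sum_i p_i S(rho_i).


chi = S(rho) - sum_i p_i * S(rho_i)
Weighted entropy = 6/12 * 0.14 + 3/12 * 0.36 + 3/12 * 0.32
= 0.2400
chi = 1.45 - 0.2400
= 1.2100

1.2100


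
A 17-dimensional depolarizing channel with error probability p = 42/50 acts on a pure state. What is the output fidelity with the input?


F = (1-p) + p/d
= (1 - 0.8400) + 0.8400/17
= 0.1600 + 0.0494
= 0.2094

0.2094


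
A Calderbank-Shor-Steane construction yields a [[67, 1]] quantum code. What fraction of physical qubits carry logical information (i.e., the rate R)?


Code rate R = k/n
= 1/67
= 0.0149

0.0149


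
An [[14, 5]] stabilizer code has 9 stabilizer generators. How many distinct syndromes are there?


Each stabilizer generator gives a binary (+1 or -1) measurement outcome.
With 9 independent generators:
Total syndromes = 2^9
= 512

512


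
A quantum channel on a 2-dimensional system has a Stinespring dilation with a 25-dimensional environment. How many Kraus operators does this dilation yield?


Tracing out the environment in an orthonormal basis {|i>_E} gives Kraus operators K_i = <i|_E U |0>_E.
Number of Kraus operators = dim(H_env) = d_env
= 25

25


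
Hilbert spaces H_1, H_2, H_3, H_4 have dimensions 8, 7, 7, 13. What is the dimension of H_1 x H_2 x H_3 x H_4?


dim(H_1 x H_2 x H_3 x H_4) = 8 * 7 * 7 * 13
= 56 * 7 * 13
= 392 * 13
= 5096

5096


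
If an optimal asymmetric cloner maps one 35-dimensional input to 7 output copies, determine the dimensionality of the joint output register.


Output space = H^(tensor 7) where dim(H) = 35
dim = 35^7
= 1225 (after 2 factors)
= 42875 (after 3 factors)
= 1500625 (after 4 factors)
= 52521875 (after 5 factors)
= 1838265625 (after 6 factors)
= 64339296875 (after 7 factors)
= 64339296875

64339296875


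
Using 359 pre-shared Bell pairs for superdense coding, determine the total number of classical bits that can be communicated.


Superdense coding allows 2 classical bits per shared entangled pair.
359 pair(s) -> 2 * 359 = 718 classical bits

718


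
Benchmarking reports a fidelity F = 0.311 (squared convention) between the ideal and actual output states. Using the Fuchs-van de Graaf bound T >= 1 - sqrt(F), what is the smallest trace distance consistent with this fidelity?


Fuchs-van de Graaf (squared-fidelity convention): 1 - sqrt(F) <= T <= sqrt(1 - F).
Lower bound: T >= 1 - sqrt(F)
sqrt(F) = sqrt(0.311) = 0.5577
T >= 1 - 0.5577
T >= 0.4423

0.4423


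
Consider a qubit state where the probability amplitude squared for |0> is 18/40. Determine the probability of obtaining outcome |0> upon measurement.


|alpha|^2 = 18/40 = 0.4500
|beta|^2 = 1 - 18/40 = 22/40 = 0.5500
P(|0>) = |alpha|^2 = 0.4500

0.4500


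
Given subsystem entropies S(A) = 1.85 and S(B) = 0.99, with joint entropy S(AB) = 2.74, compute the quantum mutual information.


I(A:B) = S(A) + S(B) - S(AB)
= 1.85 + 0.99 - 2.74
= 0.1000

0.1000


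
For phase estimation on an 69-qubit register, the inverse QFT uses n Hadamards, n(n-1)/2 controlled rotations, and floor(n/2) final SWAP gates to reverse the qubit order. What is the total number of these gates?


Hadamard gates: 69
Controlled rotations: n*(n-1)/2 = 69*68/2 = 2346
SWAP gates: floor(n/2) = floor(69/2) = 34
Total = 69 + 2346 + 34
= 2449

2449


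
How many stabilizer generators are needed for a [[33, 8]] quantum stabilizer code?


For an [[n,k]] stabilizer code:
Number of stabilizer generators = n - k
= 33 - 8
= 25

25


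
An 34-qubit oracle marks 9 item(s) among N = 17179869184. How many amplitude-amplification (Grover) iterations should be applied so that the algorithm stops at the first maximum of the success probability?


After j Grover iterations the success probability is P(j) = sin^2((2j+1)*theta), where sin(theta) = sqrt(k/N).
N = 2^34 = 17179869184, k = 9
sin(theta) = sqrt(k/N) = 2.288818359e-05
theta = arcsin(sqrt(k/N)) = 2.28881836e-05 rad
P(j) reaches its first maximum when (2j+1)*theta is as close as possible to pi/2, i.e. j = round(pi/(4*theta) - 1/2).
pi/(4*theta) - 1/2 = 34314.0694
(For comparison, the common estimate pi/4 * sqrt(N/k) = 34314.5694; the exact maximiser is used here.)
Optimal iterations = 34314

34314


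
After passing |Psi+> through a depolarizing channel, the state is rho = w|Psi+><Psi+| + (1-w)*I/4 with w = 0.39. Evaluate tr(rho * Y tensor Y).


|Psi+> = (|01> + |10>)/sqrt(2)
For the pure Bell state, <Y_A Y_B> = +1 (Bell-state Pauli correlator).
The maximally-mixed part I/4 has tr(I/4 * P tensor P) = 0 for any traceless Pauli P.
So <Y_A Y_B>_rho = w * (+1) + (1 - w) * 0
= 0.39 * (+1)
= 0.3900

0.3900


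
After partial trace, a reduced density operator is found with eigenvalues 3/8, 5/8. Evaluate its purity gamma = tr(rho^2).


tr(rho^2) = sum of eigenvalues squared
= (3/8)^2 + (5/8)^2
= (9 + 25) / 64
= 34/64
= 0.5312

0.5312


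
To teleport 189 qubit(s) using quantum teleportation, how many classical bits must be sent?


Quantum teleportation requires 2 classical bits per qubit teleported.
189 qubit(s) -> 2 * 189 = 378 classical bits

378


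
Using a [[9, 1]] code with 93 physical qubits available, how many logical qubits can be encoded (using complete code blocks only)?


Each code block uses 9 physical qubits for 1 logical qubit(s).
Number of complete blocks = floor(93 / 9) = 10
Logical qubits = 10 * 1
= 10

10


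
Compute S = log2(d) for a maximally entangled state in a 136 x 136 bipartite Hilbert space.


For a maximally entangled state in d x d:
S = log2(d) = log2(136)
= 7.0875

7.0875


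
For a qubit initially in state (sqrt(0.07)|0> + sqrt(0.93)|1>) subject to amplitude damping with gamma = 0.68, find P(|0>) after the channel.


For amplitude damping with parameter gamma on state sqrt(a)|0> + sqrt(b)|1>:
alpha^2 = 0.07, beta^2 = 0.93
P(|0>) = alpha^2 + gamma * beta^2
= 0.07 + 0.68 * 0.93
= 0.07 + 0.6324
= 0.7024

0.7024


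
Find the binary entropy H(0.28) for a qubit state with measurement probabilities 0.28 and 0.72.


S = -p*log2(p) - (1-p)*log2(1-p)
p = 0.2800, 1-p = 0.7200
= -0.2800 * log2(0.2800) - 0.7200 * log2(0.7200)
= -(-0.5142) - (-0.3412)
= 0.8555

0.8555


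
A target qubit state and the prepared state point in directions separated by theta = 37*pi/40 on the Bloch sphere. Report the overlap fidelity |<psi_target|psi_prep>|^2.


For states separated by angle theta on Bloch sphere:
F = cos^2(theta/2)
theta = 37*pi/40 = 2.9060
theta/2 = 1.4530
cos(theta/2) = 0.1175
F = 0.0138

0.0138


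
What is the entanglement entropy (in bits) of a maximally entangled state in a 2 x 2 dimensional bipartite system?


For a maximally entangled state in d x d:
S = log2(d) = log2(2)
= 1.0000

1.0000


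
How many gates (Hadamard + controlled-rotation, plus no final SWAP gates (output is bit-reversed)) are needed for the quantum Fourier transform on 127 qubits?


Hadamard gates: 127
Controlled rotations: n*(n-1)/2 = 127*126/2 = 8001
SWAP gates: 0 (omitted)
Total = 127 + 8001
= 8128

8128


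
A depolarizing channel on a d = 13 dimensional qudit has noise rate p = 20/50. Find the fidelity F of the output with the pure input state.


F = (1-p) + p/d
= (1 - 0.4000) + 0.4000/13
= 0.6000 + 0.0308
= 0.6308

0.6308


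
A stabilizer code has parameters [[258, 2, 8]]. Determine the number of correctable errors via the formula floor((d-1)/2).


Code parameters: [[258, 2, 8]], distance d = 8.
Number of correctable errors = floor((d-1)/2)
= floor((8 - 1)/2)
= floor(7/2)
= 3

3


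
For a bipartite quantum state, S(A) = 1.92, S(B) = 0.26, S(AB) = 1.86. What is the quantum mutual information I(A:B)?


I(A:B) = S(A) + S(B) - S(AB)
= 1.92 + 0.26 - 1.86
= 0.3200

0.3200


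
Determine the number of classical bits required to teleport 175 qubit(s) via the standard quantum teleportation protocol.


Quantum teleportation requires 2 classical bits per qubit teleported.
175 qubit(s) -> 2 * 175 = 350 classical bits

350


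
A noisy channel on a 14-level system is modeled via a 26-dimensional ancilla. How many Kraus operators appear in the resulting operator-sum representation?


Tracing out the environment in an orthonormal basis {|i>_E} gives Kraus operators K_i = <i|_E U |0>_E.
Number of Kraus operators = dim(H_env) = d_env
= 26

26


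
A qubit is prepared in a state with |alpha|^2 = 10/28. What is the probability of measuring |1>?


|alpha|^2 = 10/28 = 0.3571
|beta|^2 = 1 - 10/28 = 18/28 = 0.6429
P(|1>) = |beta|^2 = 0.6429

0.6429


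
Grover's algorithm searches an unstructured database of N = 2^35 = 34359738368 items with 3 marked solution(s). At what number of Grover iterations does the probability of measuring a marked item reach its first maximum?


After j Grover iterations the success probability is P(j) = sin^2((2j+1)*theta), where sin(theta) = sqrt(k/N).
N = 2^35 = 34359738368, k = 3
sin(theta) = sqrt(k/N) = 9.344061824e-06
theta = arcsin(sqrt(k/N)) = 9.344061824e-06 rad
P(j) reaches its first maximum when (2j+1)*theta is as close as possible to pi/2, i.e. j = round(pi/(4*theta) - 1/2).
pi/(4*theta) - 1/2 = 84052.6857
(For comparison, the common estimate pi/4 * sqrt(N/k) = 84053.1857; the exact maximiser is used here.)
Optimal iterations = 84053

84053


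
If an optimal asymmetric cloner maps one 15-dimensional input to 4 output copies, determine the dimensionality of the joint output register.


Output space = H^(tensor 4) where dim(H) = 15
dim = 15^4
= 225 (after 2 factors)
= 3375 (after 3 factors)
= 50625 (after 4 factors)
= 50625

50625


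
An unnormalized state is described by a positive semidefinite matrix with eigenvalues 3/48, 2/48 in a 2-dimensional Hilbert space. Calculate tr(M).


tr(M) = sum of eigenvalues
= 3/48 + 2/48
= 5/48
= 0.1042

0.1042


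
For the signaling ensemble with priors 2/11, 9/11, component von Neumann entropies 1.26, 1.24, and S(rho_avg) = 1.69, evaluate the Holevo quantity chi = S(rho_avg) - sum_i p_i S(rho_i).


chi = S(rho) - sum_i p_i * S(rho_i)
Weighted entropy = 2/11 * 1.26 + 9/11 * 1.24
= 1.2436
chi = 1.69 - 1.2436
= 0.4464

0.4464


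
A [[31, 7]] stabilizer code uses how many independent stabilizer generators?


For an [[n,k]] stabilizer code:
Number of stabilizer generators = n - k
= 31 - 7
= 24

24


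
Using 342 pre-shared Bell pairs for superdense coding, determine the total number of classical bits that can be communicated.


Superdense coding allows 2 classical bits per shared entangled pair.
342 pair(s) -> 2 * 342 = 684 classical bits

684


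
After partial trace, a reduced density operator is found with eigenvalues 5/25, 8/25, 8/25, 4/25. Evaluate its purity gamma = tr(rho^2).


tr(rho^2) = sum of eigenvalues squared
= (5/25)^2 + (8/25)^2 + (8/25)^2 + (4/25)^2
= (25 + 64 + 64 + 16) / 625
= 169/625
= 0.2704

0.2704


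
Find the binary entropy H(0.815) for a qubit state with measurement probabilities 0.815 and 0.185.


S = -p*log2(p) - (1-p)*log2(1-p)
p = 0.8150, 1-p = 0.1850
= -0.8150 * log2(0.8150) - 0.1850 * log2(0.1850)
= -(-0.2405) - (-0.4504)
= 0.6909

0.6909


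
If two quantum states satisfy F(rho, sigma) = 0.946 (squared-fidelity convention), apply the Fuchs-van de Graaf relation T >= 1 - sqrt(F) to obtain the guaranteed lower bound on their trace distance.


Fuchs-van de Graaf (squared-fidelity convention): 1 - sqrt(F) <= T <= sqrt(1 - F).
Lower bound: T >= 1 - sqrt(F)
sqrt(F) = sqrt(0.946) = 0.9726
T >= 1 - 0.9726
T >= 0.0274

0.0274


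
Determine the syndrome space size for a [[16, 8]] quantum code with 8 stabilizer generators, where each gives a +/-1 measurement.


Each stabilizer generator gives a binary (+1 or -1) measurement outcome.
With 8 independent generators:
Total syndromes = 2^8
= 256

256


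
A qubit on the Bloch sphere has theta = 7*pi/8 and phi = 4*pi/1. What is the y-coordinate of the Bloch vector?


theta = 2.7489, phi = 12.5664
r_y = sin(theta)*sin(phi) = 0.3827 * 0.0000
r_y = 0.0000

0.0000


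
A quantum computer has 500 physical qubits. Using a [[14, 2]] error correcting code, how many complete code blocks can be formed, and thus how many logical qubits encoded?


Each code block uses 14 physical qubits for 2 logical qubit(s).
Number of complete blocks = floor(500 / 14) = 35
Logical qubits = 35 * 2
= 70

70


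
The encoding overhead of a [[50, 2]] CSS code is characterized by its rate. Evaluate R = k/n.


Code rate R = k/n
= 2/50
= 0.0400

0.0400


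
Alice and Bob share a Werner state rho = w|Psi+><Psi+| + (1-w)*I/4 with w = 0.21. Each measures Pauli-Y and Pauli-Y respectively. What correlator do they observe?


|Psi+> = (|01> + |10>)/sqrt(2)
For the pure Bell state, <Y_A Y_B> = +1 (Bell-state Pauli correlator).
The maximally-mixed part I/4 has tr(I/4 * P tensor P) = 0 for any traceless Pauli P.
So <Y_A Y_B>_rho = w * (+1) + (1 - w) * 0
= 0.21 * (+1)
= 0.2100

0.2100


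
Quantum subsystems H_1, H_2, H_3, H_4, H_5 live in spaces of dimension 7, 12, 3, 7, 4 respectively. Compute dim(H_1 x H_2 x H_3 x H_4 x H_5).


dim(H_1 x H_2 x H_3 x H_4 x H_5) = 7 * 12 * 3 * 7 * 4
= 84 * 3 * 7 * 4
= 252 * 7 * 4
= 1764 * 4
= 7056

7056


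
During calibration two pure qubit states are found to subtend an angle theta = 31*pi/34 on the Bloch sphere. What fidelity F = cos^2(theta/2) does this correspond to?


For states separated by angle theta on Bloch sphere:
F = cos^2(theta/2)
theta = 31*pi/34 = 2.8644
theta/2 = 1.4322
cos(theta/2) = 0.1382
F = 0.0191

0.0191


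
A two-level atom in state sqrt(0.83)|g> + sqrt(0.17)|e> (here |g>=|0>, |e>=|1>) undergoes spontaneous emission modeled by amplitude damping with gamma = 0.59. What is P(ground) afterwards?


For amplitude damping with parameter gamma on state sqrt(a)|0> + sqrt(b)|1>:
alpha^2 = 0.83, beta^2 = 0.17
P(|0>) = alpha^2 + gamma * beta^2
= 0.83 + 0.59 * 0.17
= 0.83 + 0.1003
= 0.9303

0.9303


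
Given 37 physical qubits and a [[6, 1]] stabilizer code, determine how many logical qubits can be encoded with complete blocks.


Each code block uses 6 physical qubits for 1 logical qubit(s).
Number of complete blocks = floor(37 / 6) = 6
Logical qubits = 6 * 1
= 6

6


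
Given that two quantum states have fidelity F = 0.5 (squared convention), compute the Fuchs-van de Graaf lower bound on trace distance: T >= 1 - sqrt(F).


Fuchs-van de Graaf (squared-fidelity convention): 1 - sqrt(F) <= T <= sqrt(1 - F).
Lower bound: T >= 1 - sqrt(F)
sqrt(F) = sqrt(0.5) = 0.7071
T >= 1 - 0.7071
T >= 0.2929

0.2929


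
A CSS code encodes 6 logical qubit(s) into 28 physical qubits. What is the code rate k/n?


Code rate R = k/n
= 6/28
= 0.2143

0.2143


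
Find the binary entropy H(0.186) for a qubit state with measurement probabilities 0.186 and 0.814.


S = -p*log2(p) - (1-p)*log2(1-p)
p = 0.1860, 1-p = 0.8140
= -0.1860 * log2(0.1860) - 0.8140 * log2(0.8140)
= -(-0.4514) - (-0.2417)
= 0.6930

0.6930


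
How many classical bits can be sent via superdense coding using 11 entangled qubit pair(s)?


Superdense coding allows 2 classical bits per shared entangled pair.
11 pair(s) -> 2 * 11 = 22 classical bits

22


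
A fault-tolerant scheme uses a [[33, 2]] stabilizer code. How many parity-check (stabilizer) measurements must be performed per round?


For an [[n,k]] stabilizer code:
Number of stabilizer generators = n - k
= 33 - 2
= 31

31


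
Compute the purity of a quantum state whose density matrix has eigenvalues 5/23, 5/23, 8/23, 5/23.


tr(rho^2) = sum of eigenvalues squared
= (5/23)^2 + (5/23)^2 + (8/23)^2 + (5/23)^2
= (25 + 25 + 64 + 25) / 529
= 139/529
= 0.2628

0.2628


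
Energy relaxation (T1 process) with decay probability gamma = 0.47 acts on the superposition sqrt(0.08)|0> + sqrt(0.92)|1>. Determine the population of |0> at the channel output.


For amplitude damping with parameter gamma on state sqrt(a)|0> + sqrt(b)|1>:
alpha^2 = 0.08, beta^2 = 0.92
P(|0>) = alpha^2 + gamma * beta^2
= 0.08 + 0.47 * 0.92
= 0.08 + 0.4324
= 0.5124

0.5124


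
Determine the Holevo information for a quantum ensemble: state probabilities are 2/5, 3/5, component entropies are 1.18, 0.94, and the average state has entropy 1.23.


chi = S(rho) - sum_i p_i * S(rho_i)
Weighted entropy = 2/5 * 1.18 + 3/5 * 0.94
= 1.0360
chi = 1.23 - 1.0360
= 0.1940

0.1940


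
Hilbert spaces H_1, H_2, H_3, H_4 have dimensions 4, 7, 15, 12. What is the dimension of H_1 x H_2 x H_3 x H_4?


dim(H_1 x H_2 x H_3 x H_4) = 4 * 7 * 15 * 12
= 28 * 15 * 12
= 420 * 12
= 5040

5040


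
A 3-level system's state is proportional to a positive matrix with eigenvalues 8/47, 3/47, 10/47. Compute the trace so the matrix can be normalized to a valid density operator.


tr(M) = sum of eigenvalues
= 8/47 + 3/47 + 10/47
= 21/47
= 0.4468

0.4468


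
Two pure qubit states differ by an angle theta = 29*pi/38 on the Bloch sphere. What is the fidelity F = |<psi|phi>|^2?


For states separated by angle theta on Bloch sphere:
F = cos^2(theta/2)
theta = 29*pi/38 = 2.3975
theta/2 = 1.1988
cos(theta/2) = 0.3635
F = 0.1321

0.1321


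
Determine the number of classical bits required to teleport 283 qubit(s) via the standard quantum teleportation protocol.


Quantum teleportation requires 2 classical bits per qubit teleported.
283 qubit(s) -> 2 * 283 = 566 classical bits

566


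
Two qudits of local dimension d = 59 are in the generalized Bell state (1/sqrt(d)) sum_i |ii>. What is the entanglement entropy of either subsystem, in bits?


For a maximally entangled state in d x d:
S = log2(d) = log2(59)
= 5.8826

5.8826


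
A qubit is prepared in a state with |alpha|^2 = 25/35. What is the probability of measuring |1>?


|alpha|^2 = 25/35 = 0.7143
|beta|^2 = 1 - 25/35 = 10/35 = 0.2857
P(|1>) = |beta|^2 = 0.2857

0.2857


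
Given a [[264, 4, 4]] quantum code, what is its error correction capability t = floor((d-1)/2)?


Code parameters: [[264, 4, 4]], distance d = 4.
Number of correctable errors = floor((d-1)/2)
= floor((4 - 1)/2)
= floor(3/2)
= 1

1


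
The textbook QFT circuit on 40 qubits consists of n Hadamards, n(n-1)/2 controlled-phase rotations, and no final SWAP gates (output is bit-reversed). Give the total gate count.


Hadamard gates: 40
Controlled rotations: n*(n-1)/2 = 40*39/2 = 780
SWAP gates: 0 (omitted)
Total = 40 + 780
= 820

820


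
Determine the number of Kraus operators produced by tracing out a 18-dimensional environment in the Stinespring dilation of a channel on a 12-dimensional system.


Tracing out the environment in an orthonormal basis {|i>_E} gives Kraus operators K_i = <i|_E U |0>_E.
Number of Kraus operators = dim(H_env) = d_env
= 18

18


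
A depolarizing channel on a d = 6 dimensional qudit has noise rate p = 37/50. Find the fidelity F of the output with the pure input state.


F = (1-p) + p/d
= (1 - 0.7400) + 0.7400/6
= 0.2600 + 0.1233
= 0.3833

0.3833


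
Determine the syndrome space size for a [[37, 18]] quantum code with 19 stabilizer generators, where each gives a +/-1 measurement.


Each stabilizer generator gives a binary (+1 or -1) measurement outcome.
With 19 independent generators:
Total syndromes = 2^19
= 524288

524288


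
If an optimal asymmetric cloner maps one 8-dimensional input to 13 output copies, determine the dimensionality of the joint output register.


Output space = H^(tensor 13) where dim(H) = 8
dim = 8^13
= 64 (after 2 factors)
= 512 (after 3 factors)
= 4096 (after 4 factors)
= 32768 (after 5 factors)
= 262144 (after 6 factors)
= 2097152 (after 7 factors)
= 16777216 (after 8 factors)
= 134217728 (after 9 factors)
= 1073741824 (after 10 factors)
= 8589934592 (after 11 factors)
= 68719476736 (after 12 factors)
= 549755813888 (after 13 factors)
= 549755813888

549755813888


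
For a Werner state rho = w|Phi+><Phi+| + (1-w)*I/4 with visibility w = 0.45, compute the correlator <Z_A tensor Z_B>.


|Phi+> = (|00> + |11>)/sqrt(2)
For the pure Bell state, <Z_A Z_B> = +1 (Bell-state Pauli correlator).
The maximally-mixed part I/4 has tr(I/4 * P tensor P) = 0 for any traceless Pauli P.
So <Z_A Z_B>_rho = w * (+1) + (1 - w) * 0
= 0.45 * (+1)
= 0.4500

0.4500


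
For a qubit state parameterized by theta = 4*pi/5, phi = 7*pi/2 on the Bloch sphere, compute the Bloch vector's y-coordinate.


theta = 2.5133, phi = 10.9956
r_y = sin(theta)*sin(phi) = 0.5878 * -1.0000
r_y = -0.5878

-0.5878


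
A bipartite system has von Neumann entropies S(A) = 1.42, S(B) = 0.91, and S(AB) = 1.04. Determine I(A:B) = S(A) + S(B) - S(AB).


I(A:B) = S(A) + S(B) - S(AB)
= 1.42 + 0.91 - 1.04
= 1.2900

1.2900


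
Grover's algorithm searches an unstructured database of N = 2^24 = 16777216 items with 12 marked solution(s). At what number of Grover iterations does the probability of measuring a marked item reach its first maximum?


After j Grover iterations the success probability is P(j) = sin^2((2j+1)*theta), where sin(theta) = sqrt(k/N).
N = 2^24 = 16777216, k = 12
sin(theta) = sqrt(k/N) = 0.0008457279334
theta = arcsin(sqrt(k/N)) = 0.0008457280342 rad
P(j) reaches its first maximum when (2j+1)*theta is as close as possible to pi/2, i.e. j = round(pi/(4*theta) - 1/2).
pi/(4*theta) - 1/2 = 928.1652
(For comparison, the common estimate pi/4 * sqrt(N/k) = 928.6653; the exact maximiser is used here.)
Optimal iterations = 928

928


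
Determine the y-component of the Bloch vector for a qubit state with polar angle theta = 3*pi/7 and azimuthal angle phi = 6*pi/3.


theta = 1.3464, phi = 6.2832
r_y = sin(theta)*sin(phi) = 0.9749 * 0.0000
r_y = 0.0000

0.0000


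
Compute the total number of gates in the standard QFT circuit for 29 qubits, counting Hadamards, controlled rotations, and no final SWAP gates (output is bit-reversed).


Hadamard gates: 29
Controlled rotations: n*(n-1)/2 = 29*28/2 = 406
SWAP gates: 0 (omitted)
Total = 29 + 406
= 435

435


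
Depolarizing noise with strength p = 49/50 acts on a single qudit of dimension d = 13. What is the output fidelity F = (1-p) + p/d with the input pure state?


F = (1-p) + p/d
= (1 - 0.9800) + 0.9800/13
= 0.0200 + 0.0754
= 0.0954

0.0954


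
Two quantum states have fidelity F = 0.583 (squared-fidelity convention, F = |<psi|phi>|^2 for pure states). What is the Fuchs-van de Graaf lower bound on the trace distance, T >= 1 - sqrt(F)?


Fuchs-van de Graaf (squared-fidelity convention): 1 - sqrt(F) <= T <= sqrt(1 - F).
Lower bound: T >= 1 - sqrt(F)
sqrt(F) = sqrt(0.583) = 0.7635
T >= 1 - 0.7635
T >= 0.2365

0.2365


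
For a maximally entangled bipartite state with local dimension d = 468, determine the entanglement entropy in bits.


For a maximally entangled state in d x d:
S = log2(d) = log2(468)
= 8.8704

8.8704


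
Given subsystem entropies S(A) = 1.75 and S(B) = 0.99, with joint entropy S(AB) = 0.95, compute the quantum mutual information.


I(A:B) = S(A) + S(B) - S(AB)
= 1.75 + 0.99 - 0.95
= 1.7900

1.7900


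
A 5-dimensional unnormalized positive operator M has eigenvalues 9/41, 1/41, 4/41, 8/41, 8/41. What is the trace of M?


tr(M) = sum of eigenvalues
= 9/41 + 1/41 + 4/41 + 8/41 + 8/41
= 30/41
= 0.7317

0.7317


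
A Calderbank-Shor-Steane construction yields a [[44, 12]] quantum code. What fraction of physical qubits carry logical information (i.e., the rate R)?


Code rate R = k/n
= 12/44
= 0.2727

0.2727


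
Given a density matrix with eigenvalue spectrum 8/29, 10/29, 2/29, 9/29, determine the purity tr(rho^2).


tr(rho^2) = sum of eigenvalues squared
= (8/29)^2 + (10/29)^2 + (2/29)^2 + (9/29)^2
= (64 + 100 + 4 + 81) / 841
= 249/841
= 0.2961

0.2961


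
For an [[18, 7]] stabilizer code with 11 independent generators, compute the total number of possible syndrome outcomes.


Each stabilizer generator gives a binary (+1 or -1) measurement outcome.
With 11 independent generators:
Total syndromes = 2^11
= 2048

2048


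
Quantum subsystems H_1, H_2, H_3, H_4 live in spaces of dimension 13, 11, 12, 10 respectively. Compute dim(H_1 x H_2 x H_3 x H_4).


dim(H_1 x H_2 x H_3 x H_4) = 13 * 11 * 12 * 10
= 143 * 12 * 10
= 1716 * 10
= 17160

17160


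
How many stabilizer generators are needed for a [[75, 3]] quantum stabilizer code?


For an [[n,k]] stabilizer code:
Number of stabilizer generators = n - k
= 75 - 3
= 72

72


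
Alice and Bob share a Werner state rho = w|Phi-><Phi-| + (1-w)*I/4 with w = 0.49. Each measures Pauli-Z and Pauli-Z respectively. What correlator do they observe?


|Phi-> = (|00> - |11>)/sqrt(2)
For the pure Bell state, <Z_A Z_B> = +1 (Bell-state Pauli correlator).
The maximally-mixed part I/4 has tr(I/4 * P tensor P) = 0 for any traceless Pauli P.
So <Z_A Z_B>_rho = w * (+1) + (1 - w) * 0
= 0.49 * (+1)
= 0.4900

0.4900


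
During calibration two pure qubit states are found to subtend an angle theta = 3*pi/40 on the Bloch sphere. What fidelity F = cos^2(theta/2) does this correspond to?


For states separated by angle theta on Bloch sphere:
F = cos^2(theta/2)
theta = 3*pi/40 = 0.2356
theta/2 = 0.1178
cos(theta/2) = 0.9931
F = 0.9862

0.9862


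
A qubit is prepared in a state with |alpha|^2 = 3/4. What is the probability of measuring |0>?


|alpha|^2 = 3/4 = 0.7500
|beta|^2 = 1 - 3/4 = 1/4 = 0.2500
P(|0>) = |alpha|^2 = 0.7500

0.7500


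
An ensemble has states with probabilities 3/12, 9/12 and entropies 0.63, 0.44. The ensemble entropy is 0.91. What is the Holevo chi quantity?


chi = S(rho) - sum_i p_i * S(rho_i)
Weighted entropy = 3/12 * 0.63 + 9/12 * 0.44
= 0.4875
chi = 0.91 - 0.4875
= 0.4225

0.4225


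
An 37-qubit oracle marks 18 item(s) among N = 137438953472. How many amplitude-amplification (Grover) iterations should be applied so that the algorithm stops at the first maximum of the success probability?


After j Grover iterations the success probability is P(j) = sin^2((2j+1)*theta), where sin(theta) = sqrt(k/N).
N = 2^37 = 137438953472, k = 18
sin(theta) = sqrt(k/N) = 1.14440918e-05
theta = arcsin(sqrt(k/N)) = 1.14440918e-05 rad
P(j) reaches its first maximum when (2j+1)*theta is as close as possible to pi/2, i.e. j = round(pi/(4*theta) - 1/2).
pi/(4*theta) - 1/2 = 68628.6387
(For comparison, the common estimate pi/4 * sqrt(N/k) = 68629.1387; the exact maximiser is used here.)
Optimal iterations = 68629

68629


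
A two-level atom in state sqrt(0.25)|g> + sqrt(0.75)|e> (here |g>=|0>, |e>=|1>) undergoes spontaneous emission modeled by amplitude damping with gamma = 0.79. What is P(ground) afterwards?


For amplitude damping with parameter gamma on state sqrt(a)|0> + sqrt(b)|1>:
alpha^2 = 0.25, beta^2 = 0.75
P(|0>) = alpha^2 + gamma * beta^2
= 0.25 + 0.79 * 0.75
= 0.25 + 0.5925
= 0.8425

0.8425


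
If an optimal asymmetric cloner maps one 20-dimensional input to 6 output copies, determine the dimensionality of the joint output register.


Output space = H^(tensor 6) where dim(H) = 20
dim = 20^6
= 400 (after 2 factors)
= 8000 (after 3 factors)
= 160000 (after 4 factors)
= 3200000 (after 5 factors)
= 64000000 (after 6 factors)
= 64000000

64000000


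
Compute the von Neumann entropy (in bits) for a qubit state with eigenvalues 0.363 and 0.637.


S = -p*log2(p) - (1-p)*log2(1-p)
p = 0.3630, 1-p = 0.6370
= -0.3630 * log2(0.3630) - 0.6370 * log2(0.6370)
= -(-0.5307) - (-0.4145)
= 0.9451

0.9451


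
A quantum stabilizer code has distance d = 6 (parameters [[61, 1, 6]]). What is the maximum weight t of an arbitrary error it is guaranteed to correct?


Code parameters: [[61, 1, 6]], distance d = 6.
Number of correctable errors = floor((d-1)/2)
= floor((6 - 1)/2)
= floor(5/2)
= 2

2


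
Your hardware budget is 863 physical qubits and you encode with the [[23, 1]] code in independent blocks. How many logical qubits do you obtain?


Each code block uses 23 physical qubits for 1 logical qubit(s).
Number of complete blocks = floor(863 / 23) = 37
Logical qubits = 37 * 1
= 37

37


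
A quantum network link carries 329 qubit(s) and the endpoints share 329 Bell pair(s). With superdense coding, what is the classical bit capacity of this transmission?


Superdense coding allows 2 classical bits per shared entangled pair.
329 pair(s) -> 2 * 329 = 658 classical bits

658


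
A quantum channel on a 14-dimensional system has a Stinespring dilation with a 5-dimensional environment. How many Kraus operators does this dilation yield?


Tracing out the environment in an orthonormal basis {|i>_E} gives Kraus operators K_i = <i|_E U |0>_E.
Number of Kraus operators = dim(H_env) = d_env
= 5

5


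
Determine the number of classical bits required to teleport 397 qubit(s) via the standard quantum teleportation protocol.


Quantum teleportation requires 2 classical bits per qubit teleported.
397 qubit(s) -> 2 * 397 = 794 classical bits

794


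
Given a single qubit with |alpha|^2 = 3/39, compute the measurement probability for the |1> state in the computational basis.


|alpha|^2 = 3/39 = 0.0769
|beta|^2 = 1 - 3/39 = 36/39 = 0.9231
P(|1>) = |beta|^2 = 0.9231

0.9231


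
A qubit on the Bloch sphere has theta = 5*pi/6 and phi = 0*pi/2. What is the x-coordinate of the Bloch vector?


theta = 2.6180, phi = 0.0000
r_x = sin(theta)*cos(phi) = 0.5000 * 1.0000
r_x = 0.5000

0.5000
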